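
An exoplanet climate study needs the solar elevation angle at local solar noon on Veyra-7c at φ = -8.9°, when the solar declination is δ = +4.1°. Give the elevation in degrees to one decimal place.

77.0°

At local noon the hour angle is zero, so the zenith angle equals |φ − δ| = |-8.9° − (+4.100°)| = 13.000°.
Elevation = 90° − 13.000° = 77.0°.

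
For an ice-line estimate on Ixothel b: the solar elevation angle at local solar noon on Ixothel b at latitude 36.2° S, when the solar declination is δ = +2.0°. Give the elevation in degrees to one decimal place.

At local noon the hour angle is zero, so the zenith angle equals |φ − δ| = |-36.2° − (+2.000°)| = 38.200°.
Elevation = 90° − 38.200° = 51.8°.

51.8°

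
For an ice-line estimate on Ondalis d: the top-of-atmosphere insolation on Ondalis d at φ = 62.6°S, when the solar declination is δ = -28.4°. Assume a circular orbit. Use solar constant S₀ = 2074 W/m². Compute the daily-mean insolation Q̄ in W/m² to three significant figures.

Q̄ ≈ 876 W/m²

cos H₀ = −tan(-62.6°) tan(-28.400°) = -1.0431 ≤ −1 ⇒ polar day, H₀ = π.
Bracket: H₀ sin φ sin δ + cos φ cos δ sin H₀ = 3.1416×-0.88782×-0.47562 + 0.46020×0.87965×0.00000 = 1.326588 + 0.000000 = 1.326588.
Q̄ = (S₀/π) × [bracket] = (2074/π) × 1.326588 = 875.8 W/m².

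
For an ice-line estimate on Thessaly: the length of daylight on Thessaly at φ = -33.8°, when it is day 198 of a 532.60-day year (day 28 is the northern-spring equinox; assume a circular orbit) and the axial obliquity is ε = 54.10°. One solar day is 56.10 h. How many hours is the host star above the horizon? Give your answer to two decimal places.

Solar longitude: λ_s = 360° × (198 − 28)/532.60 = 114.908°.
sin δ = sin 54.10° × sin 114.908° = 0.73470, so δ = +47.282°.
cos H₀ = −tan φ · tan δ = −tan(-33.8°) × tan(+47.282°) = 0.7250, so H₀ = 0.7598 rad = 43.53°.
Daylight = 2H₀/(2π) × 56.10 h = (0.7598/π) × 56.10 = 13.57 h.

13.57 h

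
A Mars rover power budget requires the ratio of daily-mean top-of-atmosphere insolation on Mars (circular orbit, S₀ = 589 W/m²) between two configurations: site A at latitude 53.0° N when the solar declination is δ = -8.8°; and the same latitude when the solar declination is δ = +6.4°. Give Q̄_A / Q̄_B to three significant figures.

Q̄_A / Q̄_B ≈ 0.558

— Configuration A (φ=+53.0°):
cos H₀ = −tan(+53.0°) tan(-8.800°) = 0.2054, H₀ = 1.3639 rad.
Bracket: H₀ sin φ sin δ + cos φ cos δ sin H₀ = 1.3639×0.79864×-0.15299 + 0.60182×0.98823×0.97867 = -0.166647 + 0.582051 = 0.415404.
Q̄ = (S₀/π) × [bracket] = (589/π) × 0.415404 = 77.882 W/m².
— Configuration B (φ=+53.0°):
cos H₀ = −tan(+53.0°) tan(+6.400°) = -0.1489, H₀ = 1.7202 rad.
Bracket: H₀ sin φ sin δ + cos φ cos δ sin H₀ = 1.7202×0.79864×0.11147 + 0.60182×0.99377×0.98886 = 0.153140 + 0.591408 = 0.744548.
Q̄ = (S₀/π) × [bracket] = (589/π) × 0.744548 = 139.59 W/m².
Ratio Q̄_A / Q̄_B = 77.882 / 139.59 = 0.5579.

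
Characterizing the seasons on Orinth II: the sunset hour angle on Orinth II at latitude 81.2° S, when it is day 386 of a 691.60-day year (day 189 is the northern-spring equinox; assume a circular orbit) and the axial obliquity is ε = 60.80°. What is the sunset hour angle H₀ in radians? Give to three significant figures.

Solar longitude: λ_s = 360° × (386 − 189)/691.60 = 102.545°.
sin δ = sin 60.80° × sin 102.545° = 0.85208, so δ = +58.439°.
cos H₀ = −tan φ · tan δ = 10.5159 ≥ 1, so the host star never rises (polar night) and H₀ = 0.

H₀ = 0.00 rad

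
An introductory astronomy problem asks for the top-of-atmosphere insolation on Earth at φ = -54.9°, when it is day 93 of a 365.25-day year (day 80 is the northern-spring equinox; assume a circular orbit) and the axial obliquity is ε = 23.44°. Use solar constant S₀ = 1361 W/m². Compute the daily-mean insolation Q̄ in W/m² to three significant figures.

Solar longitude: λ_s = 360° × (93 − 80)/365.25 = 12.813°.
sin δ = sin 23.44° × sin 12.813° = 0.08822, so δ = +5.061°.
cos H₀ = −tan(-54.9°) tan(+5.061°) = 0.1260, H₀ = 1.4444 rad.
Bracket: H₀ sin φ sin δ + cos φ cos δ sin H₀ = 1.4444×-0.81815×0.08822 + 0.57501×0.99610×0.99203 = -0.104253 + 0.568203 = 0.463950.
Q̄ = (S₀/π) × [bracket] = (1361/π) × 0.463950 = 201.0 W/m².

Q̄ ≈ 201 W/m²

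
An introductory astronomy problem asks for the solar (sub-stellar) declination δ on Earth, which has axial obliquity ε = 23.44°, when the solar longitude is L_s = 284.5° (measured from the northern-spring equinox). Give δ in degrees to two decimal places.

δ = -22.65°

sin δ = sin ε · sin L_s = sin 23.44° × sin 284.5° = -0.385118.
δ = arcsin(-0.385118) = -22.65°.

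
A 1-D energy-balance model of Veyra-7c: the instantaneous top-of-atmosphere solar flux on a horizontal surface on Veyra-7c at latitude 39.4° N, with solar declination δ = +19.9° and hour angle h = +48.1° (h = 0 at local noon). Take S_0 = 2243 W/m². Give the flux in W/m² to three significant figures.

cos θ_z = sin ϕ sin δ + cos ϕ cos δ cos h = 0.216049 + 0.485242 = 0.701291.
Flux = S_0 · cos θ_z = 2243 × 0.701291 = 1573 W/m².

1.57e+03 W/m²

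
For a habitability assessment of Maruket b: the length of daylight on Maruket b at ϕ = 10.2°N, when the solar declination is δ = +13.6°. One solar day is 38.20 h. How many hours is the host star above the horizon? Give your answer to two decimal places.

cos h₀ = −tan ϕ · tan δ = −tan(+10.2°) × tan(+13.600°) = -0.0435, so h₀ = 1.6143 rad = 92.49°.
Daylight = 2h₀/(2π) × 38.20 h = (1.6143/π) × 38.20 = 19.63 h.

19.63 h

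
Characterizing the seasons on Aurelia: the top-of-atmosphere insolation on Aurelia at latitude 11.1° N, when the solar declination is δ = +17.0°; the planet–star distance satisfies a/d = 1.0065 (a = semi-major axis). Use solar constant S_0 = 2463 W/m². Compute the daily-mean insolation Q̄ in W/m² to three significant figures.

Q̄ ≈ 817 W/m²

cos h₀ = −tan(+11.1°) tan(+17.000°) = -0.0600, h₀ = 1.6308 rad.
Bracket: h₀ sin ϕ sin δ + cos ϕ cos δ sin h₀ = 1.6308×0.19252×0.29237 + 0.98129×0.95630×0.99820 = 0.091793 + 0.936718 = 1.028511.
Inverse-square distance factor (a/d)² = 1.0065² = 1.013042.
Q̄ = (S_0/π) × 1.013042 × [bracket] = (2463/π) × 1.013042 × 1.028511 = 816.9 W/m².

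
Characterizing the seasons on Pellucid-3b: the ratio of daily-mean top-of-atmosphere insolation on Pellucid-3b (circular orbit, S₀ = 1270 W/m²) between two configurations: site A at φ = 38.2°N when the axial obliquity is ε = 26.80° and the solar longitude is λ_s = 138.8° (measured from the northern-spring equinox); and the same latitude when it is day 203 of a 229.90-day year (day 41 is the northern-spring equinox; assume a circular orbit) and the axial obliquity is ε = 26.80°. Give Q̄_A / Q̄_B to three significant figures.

Q̄_A / Q̄_B ≈ 3.13

— Configuration A (φ=+38.2°):
Solar declination: sin δ = sin ε · sin λ_s = sin 26.80° × sin 138.8° = 0.29699, so δ = +17.277°.
cos H₀ = −tan(+38.2°) tan(+17.277°) = -0.2447, H₀ = 1.8181 rad.
Bracket: H₀ sin φ sin δ + cos φ cos δ sin H₀ = 1.8181×0.61841×0.29699 + 0.78586×0.95488×0.96959 = 0.333915 + 0.727582 = 1.061497.
Q̄ = (S₀/π) × [bracket] = (1270/π) × 1.061497 = 429.11 W/m².
— Configuration B (φ=+38.2°):
Solar longitude: λ_s = 360° × (203 − 41)/229.90 = 253.676°.
sin δ = sin 26.80° × sin 253.676° = -0.43270, so δ = -25.639°.
cos H₀ = −tan(+38.2°) tan(-25.639°) = 0.3777, H₀ = 1.1835 rad.
Bracket: H₀ sin φ sin δ + cos φ cos δ sin H₀ = 1.1835×0.61841×-0.43270 + 0.78586×0.90154×0.92593 = -0.316688 + 0.656007 = 0.339319.
Q̄ = (S₀/π) × [bracket] = (1270/π) × 0.339319 = 137.17 W/m².
Ratio Q̄_A / Q̄_B = 429.11 / 137.17 = 3.128.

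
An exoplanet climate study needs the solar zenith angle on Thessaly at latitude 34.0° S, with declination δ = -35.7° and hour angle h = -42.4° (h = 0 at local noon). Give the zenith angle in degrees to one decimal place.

cos θ_z = sin φ sin δ + cos φ cos δ cos h = 0.326312 + 0.497163 = 0.823475.
θ_z = arccos(0.823475) = 34.6°.

θ_z = 34.6°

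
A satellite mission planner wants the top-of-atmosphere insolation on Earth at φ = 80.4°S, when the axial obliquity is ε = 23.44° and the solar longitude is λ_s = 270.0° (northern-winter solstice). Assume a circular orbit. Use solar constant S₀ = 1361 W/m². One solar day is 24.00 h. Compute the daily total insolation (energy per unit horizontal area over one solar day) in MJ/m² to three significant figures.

Solar declination: sin δ = sin ε · sin λ_s = sin 23.44° × sin 270.0° = -0.39779, so δ = -23.440°.
cos H₀ = −tan(-80.4°) tan(-23.440°) = -2.5634 ≤ −1 ⇒ polar day, H₀ = π.
Bracket: H₀ sin φ sin δ + cos φ cos δ sin H₀ = 3.1416×-0.98600×-0.39779 + 0.16677×0.91748×0.00000 = 1.232201 + 0.000000 = 1.232201.
Q̄ = (S₀/π) × [bracket] = (1361/π) × 1.232201 = 533.81 W/m².
Daily total = Q̄ × 24.00 h × 3600 s/h = 533.81 × 24.00 × 3600 / 10⁶ = 46.12 MJ/m².

46.1 MJ/m²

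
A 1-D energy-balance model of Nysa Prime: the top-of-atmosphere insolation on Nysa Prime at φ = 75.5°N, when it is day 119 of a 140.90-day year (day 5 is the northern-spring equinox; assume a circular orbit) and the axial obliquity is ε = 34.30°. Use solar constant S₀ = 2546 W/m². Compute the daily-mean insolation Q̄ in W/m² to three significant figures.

Solar longitude: λ_s = 360° × (119 − 5)/140.90 = 291.270°.
sin δ = sin 34.30° × sin 291.270° = -0.52514, so δ = -31.678°.
cos H₀ = −tan(+75.5°) tan(-31.678°) = 2.3860 ≥ 1 ⇒ polar night, H₀ = 0 and Q̄ = 0.

Q̄ ≈ 0.00 W/m²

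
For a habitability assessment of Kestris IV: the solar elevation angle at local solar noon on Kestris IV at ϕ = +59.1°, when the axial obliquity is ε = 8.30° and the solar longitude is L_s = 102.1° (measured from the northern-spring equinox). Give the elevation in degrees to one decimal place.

39.0°

Solar declination: sin δ = sin ε · sin L_s = sin 8.30° × sin 102.1° = 0.14115, so δ = +8.114°.
At local noon the hour angle is zero, so the zenith angle equals |ϕ − δ| = |+59.1° − (+8.114°)| = 50.986°.
Elevation = 90° − 50.986° = 39.0°.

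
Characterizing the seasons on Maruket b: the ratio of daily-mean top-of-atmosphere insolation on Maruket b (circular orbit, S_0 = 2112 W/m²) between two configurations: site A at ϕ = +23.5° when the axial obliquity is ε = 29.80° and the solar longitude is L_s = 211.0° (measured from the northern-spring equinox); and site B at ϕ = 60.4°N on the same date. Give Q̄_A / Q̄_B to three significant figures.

— Configuration A (ϕ=+23.5°):
Solar declination: sin δ = sin ε · sin L_s = sin 29.80° × sin 211.0° = -0.25596, so δ = -14.831°.
cos h₀ = −tan(+23.5°) tan(-14.831°) = 0.1151, h₀ = 1.4554 rad.
Bracket: h₀ sin ϕ sin δ + cos ϕ cos δ sin h₀ = 1.4554×0.39875×-0.25596 + 0.91706×0.96669×0.99335 = -0.148544 + 0.880617 = 0.732073.
Q̄ = (S_0/π) × [bracket] = (2112/π) × 0.732073 = 492.15 W/m².
— Configuration B (ϕ=+60.4°):
cos h₀ = −tan(+60.4°) tan(-14.831°) = 0.4661, h₀ = 1.0859 rad.
Bracket: h₀ sin ϕ sin δ + cos ϕ cos δ sin h₀ = 1.0859×0.86949×-0.25596 + 0.49394×0.96669×0.88473 = -0.241672 + 0.422447 = 0.180775.
Q̄ = (S_0/π) × [bracket] = (2112/π) × 0.180775 = 121.53 W/m².
Ratio Q̄_A / Q̄_B = 492.15 / 121.53 = 4.050.

Q̄_A / Q̄_B ≈ 4.05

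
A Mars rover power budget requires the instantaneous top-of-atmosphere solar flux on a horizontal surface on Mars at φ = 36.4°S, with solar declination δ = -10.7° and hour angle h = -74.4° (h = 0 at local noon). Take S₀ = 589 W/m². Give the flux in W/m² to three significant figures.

cos θ_z = sin φ sin δ + cos φ cos δ cos h = 0.110178 + 0.212688 = 0.322866.
Flux = S₀ · cos θ_z = 589 × 0.322866 = 190.2 W/m².

190 W/m²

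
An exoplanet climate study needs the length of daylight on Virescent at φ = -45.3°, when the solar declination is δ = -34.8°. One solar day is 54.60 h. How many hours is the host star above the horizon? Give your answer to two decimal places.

cos H₀ = −tan φ · tan δ = −tan(-45.3°) × tan(-34.800°) = -0.7023, so H₀ = 2.3495 rad = 134.61°.
Daylight = 2H₀/(2π) × 54.60 h = (2.3495/π) × 54.60 = 40.83 h.

40.83 h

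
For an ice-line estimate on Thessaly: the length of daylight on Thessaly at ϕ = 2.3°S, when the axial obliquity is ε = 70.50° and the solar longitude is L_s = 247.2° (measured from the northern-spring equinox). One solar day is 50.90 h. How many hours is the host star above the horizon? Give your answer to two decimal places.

26.59 h

Solar declination: sin δ = sin ε · sin L_s = sin 70.50° × sin 247.2° = -0.86899, so δ = -60.341°.
cos h₀ = −tan ϕ · tan δ = −tan(-2.3°) × tan(-60.341°) = -0.0705, so h₀ = 1.6414 rad = 94.04°.
Daylight = 2h₀/(2π) × 50.90 h = (1.6414/π) × 50.90 = 26.59 h.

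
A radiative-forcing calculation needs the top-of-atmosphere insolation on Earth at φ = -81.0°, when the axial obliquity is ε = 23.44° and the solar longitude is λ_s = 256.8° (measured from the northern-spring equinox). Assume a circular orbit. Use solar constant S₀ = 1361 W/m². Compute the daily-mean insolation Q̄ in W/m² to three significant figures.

Q̄ ≈ 521 W/m²

Solar declination: sin δ = sin ε · sin λ_s = sin 23.44° × sin 256.8° = -0.38728, so δ = -22.785°.
cos H₀ = −tan(-81.0°) tan(-22.785°) = -2.6521 ≤ −1 ⇒ polar day, H₀ = π.
Bracket: H₀ sin φ sin δ + cos φ cos δ sin H₀ = 3.1416×-0.98769×-0.38728 + 0.15643×0.92196×0.00000 = 1.201702 + 0.000000 = 1.201702.
Q̄ = (S₀/π) × [bracket] = (1361/π) × 1.201702 = 520.6 W/m².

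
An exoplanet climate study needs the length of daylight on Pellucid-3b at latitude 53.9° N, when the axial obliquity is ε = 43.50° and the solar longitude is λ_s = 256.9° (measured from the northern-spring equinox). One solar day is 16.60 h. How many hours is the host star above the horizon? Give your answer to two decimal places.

0.00 h

Solar declination: sin δ = sin ε · sin λ_s = sin 43.50° × sin 256.9° = -0.67044, so δ = -42.101°.
cos H₀ = −tan φ · tan δ = 1.2392 ≥ 1, so the host star never rises (polar night) and H₀ = 0.
Daylight = 2H₀/(2π) × 16.60 h = (0.0000/π) × 16.60 = 0.00 h.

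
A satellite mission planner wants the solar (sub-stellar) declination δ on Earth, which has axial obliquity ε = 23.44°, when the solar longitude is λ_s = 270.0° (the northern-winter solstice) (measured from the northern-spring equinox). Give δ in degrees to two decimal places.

δ = -23.44°

sin δ = sin ε · sin λ_s = sin 23.44° × sin 270.0° = -0.397789.
δ = arcsin(-0.397789) = -23.44°.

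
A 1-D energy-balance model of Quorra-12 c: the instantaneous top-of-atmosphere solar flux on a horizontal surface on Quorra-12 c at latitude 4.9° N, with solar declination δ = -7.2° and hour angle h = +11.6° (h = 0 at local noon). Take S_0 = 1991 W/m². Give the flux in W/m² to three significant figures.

1.91e+03 W/m²

cos θ_z = sin ϕ sin δ + cos ϕ cos δ cos h = -0.010706 + 0.968299 = 0.957593.
Flux = S_0 · cos θ_z = 1991 × 0.957593 = 1907 W/m².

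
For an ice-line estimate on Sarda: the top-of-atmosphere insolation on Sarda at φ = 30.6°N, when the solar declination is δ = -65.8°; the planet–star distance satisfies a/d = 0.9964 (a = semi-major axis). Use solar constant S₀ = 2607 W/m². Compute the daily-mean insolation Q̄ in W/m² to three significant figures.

Q̄ ≈ 0.00 W/m²

cos H₀ = −tan(+30.6°) tan(-65.800°) = 1.3159 ≥ 1 ⇒ polar night, H₀ = 0 and Q̄ = 0.
Inverse-square distance factor (a/d)² = 0.9964² = 0.992813.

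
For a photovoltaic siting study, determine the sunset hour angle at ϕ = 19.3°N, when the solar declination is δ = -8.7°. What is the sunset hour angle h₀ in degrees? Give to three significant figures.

h₀ = 86.9°

cos h₀ = −tan ϕ · tan δ = −tan(+19.3°) × tan(-8.700°) = 0.0536, so h₀ = 1.5172 rad = 86.93°.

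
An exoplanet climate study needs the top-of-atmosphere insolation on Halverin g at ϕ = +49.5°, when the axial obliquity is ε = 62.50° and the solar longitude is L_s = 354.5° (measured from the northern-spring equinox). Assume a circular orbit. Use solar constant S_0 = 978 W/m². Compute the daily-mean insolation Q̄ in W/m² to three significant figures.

Q̄ ≈ 171 W/m²

Solar declination: sin δ = sin ε · sin L_s = sin 62.50° × sin 354.5° = -0.08502, so δ = -4.877°.
cos h₀ = −tan(+49.5°) tan(-4.877°) = 0.0999, h₀ = 1.4707 rad.
Bracket: h₀ sin ϕ sin δ + cos ϕ cos δ sin h₀ = 1.4707×0.76041×-0.08502 + 0.64945×0.99638×0.99500 = -0.095081 + 0.643863 = 0.548782.
Q̄ = (S_0/π) × [bracket] = (978/π) × 0.548782 = 170.8 W/m².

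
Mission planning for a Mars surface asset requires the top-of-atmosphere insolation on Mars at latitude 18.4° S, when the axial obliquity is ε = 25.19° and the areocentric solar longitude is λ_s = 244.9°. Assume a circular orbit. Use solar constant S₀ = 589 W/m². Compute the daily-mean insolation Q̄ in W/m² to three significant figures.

sin δ = sin 25.19° × sin 244.9° = -0.38543, so δ = -22.670°.
cos H₀ = −tan(-18.4°) tan(-22.670°) = -0.1390, H₀ = 1.7102 rad.
Bracket: H₀ sin φ sin δ + cos φ cos δ sin H₀ = 1.7102×-0.31565×-0.38543 + 0.94888×0.92274×0.99030 = 0.208065 + 0.867077 = 1.075142.
Q̄ = (S₀/π) × [bracket] = (589/π) × 1.075142 = 201.6 W/m².

Q̄ ≈ 202 W/m²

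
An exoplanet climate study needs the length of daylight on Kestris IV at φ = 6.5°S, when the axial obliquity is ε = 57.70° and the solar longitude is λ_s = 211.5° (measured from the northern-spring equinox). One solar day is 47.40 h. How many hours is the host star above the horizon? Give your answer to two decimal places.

24.55 h

Solar declination: sin δ = sin ε · sin λ_s = sin 57.70° × sin 211.5° = -0.44165, so δ = -26.209°.
cos H₀ = −tan φ · tan δ = −tan(-6.5°) × tan(-26.209°) = -0.0561, so H₀ = 1.6269 rad = 93.22°.
Daylight = 2H₀/(2π) × 47.40 h = (1.6269/π) × 47.40 = 24.55 h.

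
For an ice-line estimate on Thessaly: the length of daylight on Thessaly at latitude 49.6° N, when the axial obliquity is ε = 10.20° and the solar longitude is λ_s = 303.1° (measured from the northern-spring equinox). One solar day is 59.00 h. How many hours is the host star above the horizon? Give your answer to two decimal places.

Solar declination: sin δ = sin ε · sin λ_s = sin 10.20° × sin 303.1° = -0.14835, so δ = -8.531°.
cos H₀ = −tan φ · tan δ = −tan(+49.6°) × tan(-8.531°) = 0.1763, so H₀ = 1.3936 rad = 79.85°.
Daylight = 2H₀/(2π) × 59.00 h = (1.3936/π) × 59.00 = 26.17 h.

26.17 h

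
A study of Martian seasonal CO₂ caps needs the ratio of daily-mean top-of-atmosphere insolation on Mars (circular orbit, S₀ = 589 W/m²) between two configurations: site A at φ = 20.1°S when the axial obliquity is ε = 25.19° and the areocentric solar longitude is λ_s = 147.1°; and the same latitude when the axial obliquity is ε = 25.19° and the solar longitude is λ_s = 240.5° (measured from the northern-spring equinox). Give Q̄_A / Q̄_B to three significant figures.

Q̄_A / Q̄_B ≈ 0.733

— Configuration A (φ=-20.1°):
sin δ = sin 25.19° × sin 147.1° = 0.23119, so δ = +13.367°.
cos H₀ = −tan(-20.1°) tan(+13.367°) = 0.0870, H₀ = 1.4837 rad.
Bracket: H₀ sin φ sin δ + cos φ cos δ sin H₀ = 1.4837×-0.34366×0.23119 + 0.93909×0.97291×0.99621 = -0.117881 + 0.910187 = 0.792306.
Q̄ = (S₀/π) × [bracket] = (589/π) × 0.792306 = 148.55 W/m².
— Configuration B (φ=-20.1°):
Solar declination: sin δ = sin ε · sin λ_s = sin 25.19° × sin 240.5° = -0.37044, so δ = -21.743°.
cos H₀ = −tan(-20.1°) tan(-21.743°) = -0.1459, H₀ = 1.7173 rad.
Bracket: H₀ sin φ sin δ + cos φ cos δ sin H₀ = 1.7173×-0.34366×-0.37044 + 0.93909×0.92886×0.98929 = 0.218622 + 0.862941 = 1.081563.
Q̄ = (S₀/π) × [bracket] = (589/π) × 1.081563 = 202.78 W/m².
Ratio Q̄_A / Q̄_B = 148.55 / 202.78 = 0.7326.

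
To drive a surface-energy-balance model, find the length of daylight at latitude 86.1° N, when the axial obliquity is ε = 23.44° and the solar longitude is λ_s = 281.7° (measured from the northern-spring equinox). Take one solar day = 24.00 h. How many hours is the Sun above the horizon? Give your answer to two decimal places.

0.00 h

Solar declination: sin δ = sin ε · sin λ_s = sin 23.44° × sin 281.7° = -0.38952, so δ = -22.925°.
cos H₀ = −tan φ · tan δ = 6.2037 ≥ 1, so the Sun never rises (polar night) and H₀ = 0.
Daylight = 2H₀/(2π) × 24.00 h = (0.0000/π) × 24.00 = 0.00 h.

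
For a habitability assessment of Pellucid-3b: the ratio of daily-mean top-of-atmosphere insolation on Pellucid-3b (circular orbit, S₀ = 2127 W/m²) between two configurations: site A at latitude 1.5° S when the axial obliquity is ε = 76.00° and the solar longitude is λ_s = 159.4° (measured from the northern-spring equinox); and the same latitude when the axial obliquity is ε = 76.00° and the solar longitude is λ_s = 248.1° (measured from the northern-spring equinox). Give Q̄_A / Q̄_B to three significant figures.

Q̄_A / Q̄_B ≈ 1.96

— Configuration A (φ=-1.5°):
Solar declination: sin δ = sin ε · sin λ_s = sin 76.00° × sin 159.4° = 0.34139, so δ = +19.962°.
cos H₀ = −tan(-1.5°) tan(+19.962°) = 0.0095, H₀ = 1.5613 rad.
Bracket: H₀ sin φ sin δ + cos φ cos δ sin H₀ = 1.5613×-0.02618×0.34139 + 0.99966×0.93992×0.99995 = -0.013954 + 0.939553 = 0.925599.
Q̄ = (S₀/π) × [bracket] = (2127/π) × 0.925599 = 626.67 W/m².
— Configuration B (φ=-1.5°):
Solar declination: sin δ = sin ε · sin λ_s = sin 76.00° × sin 248.1° = -0.90028, so δ = -64.194°.
cos H₀ = −tan(-1.5°) tan(-64.194°) = -0.0542, H₀ = 1.6250 rad.
Bracket: H₀ sin φ sin δ + cos φ cos δ sin H₀ = 1.6250×-0.02618×-0.90028 + 0.99966×0.43532×0.99853 = 0.038300 + 0.434532 = 0.472832.
Q̄ = (S₀/π) × [bracket] = (2127/π) × 0.472832 = 320.13 W/m².
Ratio Q̄_A / Q̄_B = 626.67 / 320.13 = 1.958.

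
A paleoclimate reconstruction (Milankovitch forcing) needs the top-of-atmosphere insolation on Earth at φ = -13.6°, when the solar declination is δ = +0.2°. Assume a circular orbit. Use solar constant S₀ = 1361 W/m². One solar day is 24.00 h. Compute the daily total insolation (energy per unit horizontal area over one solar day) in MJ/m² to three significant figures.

cos H₀ = −tan(-13.6°) tan(+0.200°) = 0.0008, H₀ = 1.5700 rad.
Bracket: H₀ sin φ sin δ + cos φ cos δ sin H₀ = 1.5700×-0.23514×0.00349 + 0.97196×0.99999×1.00000 = -0.001288 + 0.971950 = 0.970662.
Q̄ = (S₀/π) × [bracket] = (1361/π) × 0.970662 = 420.51 W/m².
Daily total = Q̄ × 24.00 h × 3600 s/h = 420.51 × 24.00 × 3600 / 10⁶ = 36.33 MJ/m².

36.3 MJ/m²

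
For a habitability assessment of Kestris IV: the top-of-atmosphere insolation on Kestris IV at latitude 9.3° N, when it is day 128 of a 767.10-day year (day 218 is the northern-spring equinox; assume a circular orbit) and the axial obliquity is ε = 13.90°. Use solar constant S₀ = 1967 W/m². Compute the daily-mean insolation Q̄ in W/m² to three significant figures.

Solar longitude: λ_s = 360° × (128 − 218)/767.10 = -42.237°, i.e. -42.237° + 360° = 317.763°.
sin δ = sin 13.90° × sin 317.763° = -0.16148, so δ = -9.293°.
cos H₀ = −tan(+9.3°) tan(-9.293°) = 0.0268, H₀ = 1.5440 rad.
Bracket: H₀ sin φ sin δ + cos φ cos δ sin H₀ = 1.5440×0.16160×-0.16148 + 0.98686×0.98688×0.99964 = -0.040291 + 0.973562 = 0.933271.
Q̄ = (S₀/π) × [bracket] = (1967/π) × 0.933271 = 584.3 W/m².

Q̄ ≈ 584 W/m²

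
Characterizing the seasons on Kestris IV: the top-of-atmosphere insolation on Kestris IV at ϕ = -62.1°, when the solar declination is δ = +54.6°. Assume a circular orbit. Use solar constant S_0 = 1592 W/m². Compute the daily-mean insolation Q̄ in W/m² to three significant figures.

Q̄ ≈ 0.00 W/m²

cos h₀ = −tan(-62.1°) tan(+54.600°) = 2.6576 ≥ 1 ⇒ polar night, h₀ = 0 and Q̄ = 0.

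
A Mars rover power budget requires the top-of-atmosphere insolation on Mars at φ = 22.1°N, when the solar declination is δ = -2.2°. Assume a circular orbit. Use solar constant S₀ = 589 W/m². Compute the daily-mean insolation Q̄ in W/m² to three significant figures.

Q̄ ≈ 169 W/m²

cos H₀ = −tan(+22.1°) tan(-2.200°) = 0.0156, H₀ = 1.5552 rad.
Bracket: H₀ sin φ sin δ + cos φ cos δ sin H₀ = 1.5552×0.37622×-0.03839 + 0.92653×0.99926×0.99988 = -0.022462 + 0.925733 = 0.903271.
Q̄ = (S₀/π) × [bracket] = (589/π) × 0.903271 = 169.3 W/m².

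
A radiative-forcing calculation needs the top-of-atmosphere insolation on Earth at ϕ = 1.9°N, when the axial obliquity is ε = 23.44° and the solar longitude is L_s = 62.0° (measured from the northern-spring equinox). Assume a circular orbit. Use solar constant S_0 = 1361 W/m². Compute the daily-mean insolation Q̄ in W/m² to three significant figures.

Solar declination: sin δ = sin ε · sin L_s = sin 23.44° × sin 62.0° = 0.35123, so δ = +20.562°.
cos h₀ = −tan(+1.9°) tan(+20.562°) = -0.0124, h₀ = 1.5832 rad.
Bracket: h₀ sin ϕ sin δ + cos ϕ cos δ sin h₀ = 1.5832×0.03316×0.35123 + 0.99945×0.93629×0.99992 = 0.018439 + 0.935700 = 0.954139.
Q̄ = (S_0/π) × [bracket] = (1361/π) × 0.954139 = 413.4 W/m².

Q̄ ≈ 413 W/m²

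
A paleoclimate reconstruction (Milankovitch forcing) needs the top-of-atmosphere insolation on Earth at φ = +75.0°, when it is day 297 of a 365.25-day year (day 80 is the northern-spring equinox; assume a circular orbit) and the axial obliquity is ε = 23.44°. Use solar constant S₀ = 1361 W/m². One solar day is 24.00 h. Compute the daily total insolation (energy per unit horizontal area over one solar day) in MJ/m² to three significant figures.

0.528 MJ/m²

Solar longitude: λ_s = 360° × (297 − 80)/365.25 = 213.881°.
sin δ = sin 23.44° × sin 213.881° = -0.22175, so δ = -12.812°.
cos H₀ = −tan(+75.0°) tan(-12.812°) = 0.8487, H₀ = 0.5572 rad.
Bracket: H₀ sin φ sin δ + cos φ cos δ sin H₀ = 0.5572×0.96593×-0.22175 + 0.25882×0.97510×0.52883 = -0.119349 + 0.133464 = 0.014115.
Q̄ = (S₀/π) × [bracket] = (1361/π) × 0.014115 = 6.1149 W/m².
Daily total = Q̄ × 24.00 h × 3600 s/h = 6.1149 × 24.00 × 3600 / 10⁶ = 0.5283 MJ/m².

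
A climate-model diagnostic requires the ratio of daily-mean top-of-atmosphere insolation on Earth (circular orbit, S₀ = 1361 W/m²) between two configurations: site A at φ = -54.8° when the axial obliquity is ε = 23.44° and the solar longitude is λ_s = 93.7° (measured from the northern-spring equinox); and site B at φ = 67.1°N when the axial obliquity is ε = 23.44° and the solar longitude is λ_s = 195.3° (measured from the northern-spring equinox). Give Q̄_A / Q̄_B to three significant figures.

Q̄_A / Q̄_B ≈ 0.496

— Configuration A (φ=-54.8°):
Solar declination: sin δ = sin ε · sin λ_s = sin 23.44° × sin 93.7° = 0.39696, so δ = +23.388°.
cos H₀ = −tan(-54.8°) tan(+23.388°) = 0.6131, H₀ = 0.9108 rad.
Bracket: H₀ sin φ sin δ + cos φ cos δ sin H₀ = 0.9108×-0.81714×0.39696 + 0.57643×0.91784×0.79000 = -0.295438 + 0.417966 = 0.122528.
Q̄ = (S₀/π) × [bracket] = (1361/π) × 0.122528 = 53.082 W/m².
— Configuration B (φ=+67.1°):
Solar declination: sin δ = sin ε · sin λ_s = sin 23.44° × sin 195.3° = -0.10497, so δ = -6.025°.
cos H₀ = −tan(+67.1°) tan(-6.025°) = 0.2499, H₀ = 1.3183 rad.
Bracket: H₀ sin φ sin δ + cos φ cos δ sin H₀ = 1.3183×0.92119×-0.10497 + 0.38912×0.99448×0.96828 = -0.127476 + 0.374697 = 0.247221.
Q̄ = (S₀/π) × [bracket] = (1361/π) × 0.247221 = 107.10 W/m².
Ratio Q̄_A / Q̄_B = 53.082 / 107.10 = 0.4956.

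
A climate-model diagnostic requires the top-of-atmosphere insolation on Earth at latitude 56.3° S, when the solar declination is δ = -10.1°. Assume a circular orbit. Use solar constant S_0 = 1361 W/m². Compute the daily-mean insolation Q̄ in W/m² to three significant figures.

cos h₀ = −tan(-56.3°) tan(-10.100°) = -0.2671, h₀ = 1.8412 rad.
Bracket: h₀ sin ϕ sin δ + cos ϕ cos δ sin h₀ = 1.8412×-0.83195×-0.17537 + 0.55484×0.98450×0.96367 = 0.268629 + 0.526395 = 0.795024.
Q̄ = (S_0/π) × [bracket] = (1361/π) × 0.795024 = 344.4 W/m².

Q̄ ≈ 344 W/m²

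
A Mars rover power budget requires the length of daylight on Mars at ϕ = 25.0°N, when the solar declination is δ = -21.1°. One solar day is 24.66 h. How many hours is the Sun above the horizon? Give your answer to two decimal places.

cos h₀ = −tan ϕ · tan δ = −tan(+25.0°) × tan(-21.100°) = 0.1799, so h₀ = 1.3899 rad = 79.63°.
Daylight = 2h₀/(2π) × 24.66 h = (1.3899/π) × 24.66 = 10.91 h.

10.91 h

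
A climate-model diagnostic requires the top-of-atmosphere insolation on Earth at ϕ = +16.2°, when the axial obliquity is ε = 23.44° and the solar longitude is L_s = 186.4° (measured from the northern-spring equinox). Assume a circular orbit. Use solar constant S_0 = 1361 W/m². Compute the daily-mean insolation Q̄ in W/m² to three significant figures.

Q̄ ≈ 407 W/m²

Solar declination: sin δ = sin ε · sin L_s = sin 23.44° × sin 186.4° = -0.04434, so δ = -2.541°.
cos h₀ = −tan(+16.2°) tan(-2.541°) = 0.0129, h₀ = 1.5579 rad.
Bracket: h₀ sin ϕ sin δ + cos ϕ cos δ sin h₀ = 1.5579×0.27899×-0.04434 + 0.96029×0.99902×0.99992 = -0.019272 + 0.959272 = 0.940000.
Q̄ = (S_0/π) × [bracket] = (1361/π) × 0.940000 = 407.2 W/m².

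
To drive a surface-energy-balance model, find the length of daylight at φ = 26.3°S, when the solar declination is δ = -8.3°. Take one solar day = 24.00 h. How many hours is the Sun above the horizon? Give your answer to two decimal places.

12.55 h

cos H₀ = −tan φ · tan δ = −tan(-26.3°) × tan(-8.300°) = -0.0721, so H₀ = 1.6430 rad = 94.13°.
Daylight = 2H₀/(2π) × 24.00 h = (1.6430/π) × 24.00 = 12.55 h.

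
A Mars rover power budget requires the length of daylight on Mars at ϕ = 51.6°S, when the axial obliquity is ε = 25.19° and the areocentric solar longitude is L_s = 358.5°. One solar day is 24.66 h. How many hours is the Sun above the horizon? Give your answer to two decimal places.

12.44 h

sin δ = sin 25.19° × sin 358.5° = -0.01114, so δ = -0.638°.
cos h₀ = −tan ϕ · tan δ = −tan(-51.6°) × tan(-0.638°) = -0.0141, so h₀ = 1.5849 rad = 90.81°.
Daylight = 2h₀/(2π) × 24.66 h = (1.5849/π) × 24.66 = 12.44 h.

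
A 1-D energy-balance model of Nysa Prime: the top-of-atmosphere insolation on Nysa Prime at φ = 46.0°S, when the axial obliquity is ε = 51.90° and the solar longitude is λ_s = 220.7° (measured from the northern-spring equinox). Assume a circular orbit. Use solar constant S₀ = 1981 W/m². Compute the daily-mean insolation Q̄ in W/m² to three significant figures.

Solar declination: sin δ = sin ε · sin λ_s = sin 51.90° × sin 220.7° = -0.51316, so δ = -30.874°.
cos H₀ = −tan(-46.0°) tan(-30.874°) = -0.6191, H₀ = 2.2384 rad.
Bracket: H₀ sin φ sin δ + cos φ cos δ sin H₀ = 2.2384×-0.71934×-0.51316 + 0.69466×0.85829×0.78529 = 0.826275 + 0.468205 = 1.294480.
Q̄ = (S₀/π) × [bracket] = (1981/π) × 1.294480 = 816.3 W/m².

Q̄ ≈ 816 W/m²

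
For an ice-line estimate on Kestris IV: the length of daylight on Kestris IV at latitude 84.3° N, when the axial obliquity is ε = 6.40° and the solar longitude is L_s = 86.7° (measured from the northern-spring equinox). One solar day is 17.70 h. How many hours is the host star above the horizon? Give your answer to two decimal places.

17.70 h

Solar declination: sin δ = sin ε · sin L_s = sin 6.40° × sin 86.7° = 0.11128, so δ = +6.389°.
Sunrise equation: cos h₀ = −tan ϕ · tan δ = -1.1219 ≤ −1, so the host star never sets (polar day) and h₀ = π.
Daylight = 2h₀/(2π) × 17.70 h = (3.1416/π) × 17.70 = 17.70 h.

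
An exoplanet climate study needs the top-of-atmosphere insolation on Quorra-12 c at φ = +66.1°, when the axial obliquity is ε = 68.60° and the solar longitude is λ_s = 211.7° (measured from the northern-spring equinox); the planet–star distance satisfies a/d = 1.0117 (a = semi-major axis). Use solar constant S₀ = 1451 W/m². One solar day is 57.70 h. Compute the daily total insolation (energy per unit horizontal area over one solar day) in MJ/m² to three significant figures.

Solar declination: sin δ = sin ε · sin λ_s = sin 68.60° × sin 211.7° = -0.48924, so δ = -29.291°.
cos H₀ = −tan(+66.1°) tan(-29.291°) = 1.2659 ≥ 1 ⇒ polar night, H₀ = 0 and Q̄ = 0.
Inverse-square distance factor (a/d)² = 1.0117² = 1.023537.
Daily total = Q̄ × 57.70 h × 3600 s/h = 0.00 MJ/m².

0.00 MJ/m²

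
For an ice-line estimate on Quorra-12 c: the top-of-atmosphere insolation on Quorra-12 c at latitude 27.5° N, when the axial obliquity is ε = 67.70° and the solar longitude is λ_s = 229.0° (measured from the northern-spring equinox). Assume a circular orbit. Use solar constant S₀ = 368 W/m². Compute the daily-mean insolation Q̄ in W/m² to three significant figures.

Solar declination: sin δ = sin ε · sin λ_s = sin 67.70° × sin 229.0° = -0.69826, so δ = -44.288°.
cos H₀ = −tan(+27.5°) tan(-44.288°) = 0.5078, H₀ = 1.0382 rad.
Bracket: H₀ sin φ sin δ + cos φ cos δ sin H₀ = 1.0382×0.46175×-0.69826 + 0.88701×0.71584×0.86148 = -0.334738 + 0.547003 = 0.212265.
Q̄ = (S₀/π) × [bracket] = (368/π) × 0.212265 = 24.86 W/m².

Q̄ ≈ 24.9 W/m²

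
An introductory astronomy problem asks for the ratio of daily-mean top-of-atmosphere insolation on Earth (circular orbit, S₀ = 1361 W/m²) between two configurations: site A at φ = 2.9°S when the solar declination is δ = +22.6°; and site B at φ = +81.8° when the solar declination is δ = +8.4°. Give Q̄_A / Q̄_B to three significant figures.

— Configuration A (φ=-2.9°):
cos H₀ = −tan(-2.9°) tan(+22.600°) = 0.0211, H₀ = 1.5497 rad.
Bracket: H₀ sin φ sin δ + cos φ cos δ sin H₀ = 1.5497×-0.05059×0.38430 + 0.99872×0.92321×0.99978 = -0.030129 + 0.921825 = 0.891696.
Q̄ = (S₀/π) × [bracket] = (1361/π) × 0.891696 = 386.30 W/m².
— Configuration B (φ=+81.8°):
cos H₀ = −tan(+81.8°) tan(+8.400°) = -1.0247 ≤ −1 ⇒ polar day, H₀ = π.
Bracket: H₀ sin φ sin δ + cos φ cos δ sin H₀ = 3.1416×0.98978×0.14608 + 0.14263×0.98927×0.00000 = 0.454235 + 0.000000 = 0.454235.
Q̄ = (S₀/π) × [bracket] = (1361/π) × 0.454235 = 196.78 W/m².
Ratio Q̄_A / Q̄_B = 386.30 / 196.78 = 1.963.

Q̄_A / Q̄_B ≈ 1.96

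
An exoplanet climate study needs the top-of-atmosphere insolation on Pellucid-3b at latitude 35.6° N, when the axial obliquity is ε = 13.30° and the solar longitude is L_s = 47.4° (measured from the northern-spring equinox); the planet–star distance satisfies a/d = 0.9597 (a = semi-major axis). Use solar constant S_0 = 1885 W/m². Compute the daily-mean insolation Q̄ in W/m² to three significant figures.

Q̄ ≈ 532 W/m²

Solar declination: sin δ = sin ε · sin L_s = sin 13.30° × sin 47.4° = 0.16934, so δ = +9.749°.
cos h₀ = −tan(+35.6°) tan(+9.749°) = -0.1230, h₀ = 1.6941 rad.
Bracket: h₀ sin ϕ sin δ + cos ϕ cos δ sin h₀ = 1.6941×0.58212×0.16934 + 0.81310×0.98556×0.99241 = 0.166998 + 0.795277 = 0.962275.
Inverse-square distance factor (a/d)² = 0.9597² = 0.921024.
Q̄ = (S_0/π) × 0.921024 × [bracket] = (1885/π) × 0.921024 × 0.962275 = 531.8 W/m².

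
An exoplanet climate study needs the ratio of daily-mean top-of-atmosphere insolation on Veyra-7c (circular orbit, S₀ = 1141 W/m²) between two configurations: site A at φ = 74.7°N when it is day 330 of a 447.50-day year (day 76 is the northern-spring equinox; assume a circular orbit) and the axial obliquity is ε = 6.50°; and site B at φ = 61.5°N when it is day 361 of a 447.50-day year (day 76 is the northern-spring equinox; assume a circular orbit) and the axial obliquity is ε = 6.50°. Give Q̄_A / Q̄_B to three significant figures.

— Configuration A (φ=+74.7°):
Solar longitude: λ_s = 360° × (330 − 76)/447.50 = 204.335°.
sin δ = sin 6.50° × sin 204.335° = -0.04665, so δ = -2.674°.
cos H₀ = −tan(+74.7°) tan(-2.674°) = 0.1707, H₀ = 1.3993 rad.
Bracket: H₀ sin φ sin δ + cos φ cos δ sin H₀ = 1.3993×0.96456×-0.04665 + 0.26387×0.99891×0.98532 = -0.062964 + 0.259713 = 0.196749.
Q̄ = (S₀/π) × [bracket] = (1141/π) × 0.196749 = 71.458 W/m².
— Configuration B (φ=+61.5°):
Solar longitude: λ_s = 360° × (361 − 76)/447.50 = 229.274°.
sin δ = sin 6.50° × sin 229.274° = -0.08579, so δ = -4.921°.
cos H₀ = −tan(+61.5°) tan(-4.921°) = 0.1586, H₀ = 1.4115 rad.
Bracket: H₀ sin φ sin δ + cos φ cos δ sin H₀ = 1.4115×0.87882×-0.08579 + 0.47716×0.99631×0.98734 = -0.106419 + 0.469381 = 0.362962.
Q̄ = (S₀/π) × [bracket] = (1141/π) × 0.362962 = 131.82 W/m².
Ratio Q̄_A / Q̄_B = 71.458 / 131.82 = 0.5421.

Q̄_A / Q̄_B ≈ 0.542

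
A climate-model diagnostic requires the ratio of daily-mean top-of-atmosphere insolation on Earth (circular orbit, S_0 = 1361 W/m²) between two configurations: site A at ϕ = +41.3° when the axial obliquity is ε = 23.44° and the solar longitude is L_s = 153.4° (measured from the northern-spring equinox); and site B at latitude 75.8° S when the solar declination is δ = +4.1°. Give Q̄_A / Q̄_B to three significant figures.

Q̄_A / Q̄_B ≈ 6.41

— Configuration A (ϕ=+41.3°):
Solar declination: sin δ = sin ε · sin L_s = sin 23.44° × sin 153.4° = 0.17811, so δ = +10.260°.
cos h₀ = −tan(+41.3°) tan(+10.260°) = -0.1590, h₀ = 1.7305 rad.
Bracket: h₀ sin ϕ sin δ + cos ϕ cos δ sin h₀ = 1.7305×0.66000×0.17811 + 0.75126×0.98401×0.98728 = 0.203425 + 0.729844 = 0.933269.
Q̄ = (S_0/π) × [bracket] = (1361/π) × 0.933269 = 404.31 W/m².
— Configuration B (ϕ=-75.8°):
cos h₀ = −tan(-75.8°) tan(+4.100°) = 0.2833, h₀ = 1.2836 rad.
Bracket: h₀ sin ϕ sin δ + cos ϕ cos δ sin h₀ = 1.2836×-0.96945×0.07150 + 0.24531×0.99744×0.95904 = -0.088974 + 0.234660 = 0.145686.
Q̄ = (S_0/π) × [bracket] = (1361/π) × 0.145686 = 63.114 W/m².
Ratio Q̄_A / Q̄_B = 404.31 / 63.114 = 6.406.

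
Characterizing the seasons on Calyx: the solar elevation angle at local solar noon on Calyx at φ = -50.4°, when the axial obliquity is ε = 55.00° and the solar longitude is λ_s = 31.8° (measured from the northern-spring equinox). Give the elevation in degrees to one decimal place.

Solar declination: sin δ = sin ε · sin λ_s = sin 55.00° × sin 31.8° = 0.43166, so δ = +25.573°.
At local noon the hour angle is zero, so the zenith angle equals |φ − δ| = |-50.4° − (+25.573°)| = 75.973°.
Elevation = 90° − 75.973° = 14.0°.

14.0°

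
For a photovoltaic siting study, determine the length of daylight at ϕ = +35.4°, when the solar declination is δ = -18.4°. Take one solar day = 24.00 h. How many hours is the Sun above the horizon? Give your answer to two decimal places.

10.18 h

cos h₀ = −tan ϕ · tan δ = −tan(+35.4°) × tan(-18.400°) = 0.2364, so h₀ = 1.3321 rad = 76.33°.
Daylight = 2h₀/(2π) × 24.00 h = (1.3321/π) × 24.00 = 10.18 h.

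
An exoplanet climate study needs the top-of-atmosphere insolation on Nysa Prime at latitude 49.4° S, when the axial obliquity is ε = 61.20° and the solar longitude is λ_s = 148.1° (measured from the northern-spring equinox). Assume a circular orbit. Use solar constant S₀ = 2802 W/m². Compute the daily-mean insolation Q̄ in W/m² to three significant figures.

Q̄ ≈ 121 W/m²

Solar declination: sin δ = sin ε · sin λ_s = sin 61.20° × sin 148.1° = 0.46307, so δ = +27.586°.
cos H₀ = −tan(-49.4°) tan(+27.586°) = 0.6096, H₀ = 0.9153 rad.
Bracket: H₀ sin φ sin δ + cos φ cos δ sin H₀ = 0.9153×-0.75927×0.46307 + 0.65077×0.88632×0.79273 = -0.321815 + 0.457239 = 0.135424.
Q̄ = (S₀/π) × [bracket] = (2802/π) × 0.135424 = 120.8 W/m².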